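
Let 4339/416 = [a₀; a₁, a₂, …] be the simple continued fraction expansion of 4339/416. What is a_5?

1

4339 ÷ 416 → quotient 10, remainder 179
416 ÷ 179 → quotient 2, remainder 58
179 ÷ 58 → quotient 3, remainder 5
58 ÷ 5 → quotient 11, remainder 3
5 ÷ 3 → quotient 1, remainder 2
3 ÷ 2 → quotient 1, remainder 1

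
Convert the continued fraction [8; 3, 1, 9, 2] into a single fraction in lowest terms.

Start with 2.
9 + 1/(2/1) = 9 + 1/2 = 19/2
1 + 1/(19/2) = 1 + 2/19 = 21/19
3 + 1/(21/19) = 3 + 19/21 = 82/21
8 + 1/(82/21) = 8 + 21/82 = 677/82

677/82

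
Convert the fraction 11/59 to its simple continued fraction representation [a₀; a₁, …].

⌊11/59⌋ = 0, remainder 11
⌊59/11⌋ = 5, remainder 4
⌊11/4⌋ = 2, remainder 3
⌊4/3⌋ = 1, remainder 1
⌊3/1⌋ = 3, remainder 0

[0; 5, 2, 1, 3]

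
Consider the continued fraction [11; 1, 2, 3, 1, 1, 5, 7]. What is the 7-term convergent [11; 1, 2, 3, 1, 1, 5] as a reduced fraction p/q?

1497/128

Start with 5.
1 + 1/(5/1) = 1 + 1/5 = 6/5
1 + 1/(6/5) = 1 + 5/6 = 11/6
3 + 1/(11/6) = 3 + 6/11 = 39/11
2 + 1/(39/11) = 2 + 11/39 = 89/39
1 + 1/(89/39) = 1 + 39/89 = 128/89
11 + 1/(128/89) = 11 + 89/128 = 1497/128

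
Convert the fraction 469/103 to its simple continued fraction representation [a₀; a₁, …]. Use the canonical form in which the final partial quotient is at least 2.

469 ÷ 103 → quotient 4, remainder 57
103 ÷ 57 → quotient 1, remainder 46
57 ÷ 46 → quotient 1, remainder 11
46 ÷ 11 → quotient 4, remainder 2
11 ÷ 2 → quotient 5, remainder 1
2 ÷ 1 → quotient 2, remainder 0

[4; 1, 1, 4, 5, 2]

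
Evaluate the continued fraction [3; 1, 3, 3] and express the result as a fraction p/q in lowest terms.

Start with 3.
3 + 1/(3/1) = 3 + 1/3 = 10/3
1 + 1/(10/3) = 1 + 3/10 = 13/10
3 + 1/(13/10) = 3 + 10/13 = 49/13

49/13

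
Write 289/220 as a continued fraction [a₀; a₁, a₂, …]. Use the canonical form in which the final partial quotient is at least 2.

289 = 1·220 + 69, so a_0 = 1
220 = 3·69 + 13, so a_1 = 3
69 = 5·13 + 4, so a_2 = 5
13 = 3·4 + 1, so a_3 = 3
4 = 4·1 + 0, so a_4 = 4

[1; 3, 5, 3, 4]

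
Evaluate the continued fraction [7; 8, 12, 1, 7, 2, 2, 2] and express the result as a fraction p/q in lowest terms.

74864/10509

Work from the innermost term outward:
Start with 2.
2 + 1/(2/1) = 2 + 1/2 = 5/2
2 + 1/(5/2) = 2 + 2/5 = 12/5
7 + 1/(12/5) = 7 + 5/12 = 89/12
1 + 1/(89/12) = 1 + 12/89 = 101/89
12 + 1/(101/89) = 12 + 89/101 = 1301/101
8 + 1/(1301/101) = 8 + 101/1301 = 10509/1301
7 + 1/(10509/1301) = 7 + 1301/10509 = 74864/10509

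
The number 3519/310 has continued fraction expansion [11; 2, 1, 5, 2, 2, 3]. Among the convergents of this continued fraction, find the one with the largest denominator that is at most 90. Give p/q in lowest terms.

420/37

List convergents until the denominator exceeds the bound:
a_0 = 11: 11/1  (≤ bound)
a_1 = 2: 23/2  (≤ bound)
a_2 = 1: 34/3  (≤ bound)
a_3 = 5: 193/17  (≤ bound)
a_4 = 2: 420/37  (≤ bound)
a_5 = 2: 1033/91  (> 90, stop)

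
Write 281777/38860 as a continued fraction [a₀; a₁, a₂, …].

Run the Euclidean algorithm, recording each quotient:
281777 ÷ 38860 → quotient 7, remainder 9757
38860 ÷ 9757 → quotient 3, remainder 9589
9757 ÷ 9589 → quotient 1, remainder 168
9589 ÷ 168 → quotient 57, remainder 13
168 ÷ 13 → quotient 12, remainder 12
13 ÷ 12 → quotient 1, remainder 1
12 ÷ 1 → quotient 12, remainder 0

[7; 3, 1, 57, 12, 1, 12]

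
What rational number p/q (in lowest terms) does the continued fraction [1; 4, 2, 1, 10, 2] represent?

358/291

a_0 = 1: 1/1
a_1 = 4: 5/4
a_2 = 2: 11/9
a_3 = 1: 16/13
a_4 = 10: 171/139
a_5 = 2: 358/291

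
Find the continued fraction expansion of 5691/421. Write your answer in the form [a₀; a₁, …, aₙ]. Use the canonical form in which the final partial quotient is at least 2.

[13; 1, 1, 13, 1, 1, 7]

Repeatedly divide and take the remainder:
⌊5691/421⌋ = 13, remainder 218
⌊421/218⌋ = 1, remainder 203
⌊218/203⌋ = 1, remainder 15
⌊203/15⌋ = 13, remainder 8
⌊15/8⌋ = 1, remainder 7
⌊8/7⌋ = 1, remainder 1
⌊7/1⌋ = 7, remainder 0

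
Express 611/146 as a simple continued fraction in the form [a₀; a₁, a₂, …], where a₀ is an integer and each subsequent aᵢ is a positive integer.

[4; 5, 2, 2, 5]

611 = 4·146 + 27, so a_0 = 4
146 = 5·27 + 11, so a_1 = 5
27 = 2·11 + 5, so a_2 = 2
11 = 2·5 + 1, so a_3 = 2
5 = 5·1 + 0, so a_4 = 5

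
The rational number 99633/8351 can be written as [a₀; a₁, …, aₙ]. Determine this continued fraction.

Apply division with remainder until the remainder is 0:
⌊99633/8351⌋ = 11, remainder 7772
⌊8351/7772⌋ = 1, remainder 579
⌊7772/579⌋ = 13, remainder 245
⌊579/245⌋ = 2, remainder 89
⌊245/89⌋ = 2, remainder 67
⌊89/67⌋ = 1, remainder 22
⌊67/22⌋ = 3, remainder 1
⌊22/1⌋ = 22, remainder 0

[11; 1, 13, 2, 2, 1, 3, 22]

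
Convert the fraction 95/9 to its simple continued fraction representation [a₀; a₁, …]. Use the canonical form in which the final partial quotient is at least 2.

[10; 1, 1, 4]

95 = 10·9 + 5, so a_0 = 10
9 = 1·5 + 4, so a_1 = 1
5 = 1·4 + 1, so a_2 = 1
4 = 4·1 + 0, so a_3 = 4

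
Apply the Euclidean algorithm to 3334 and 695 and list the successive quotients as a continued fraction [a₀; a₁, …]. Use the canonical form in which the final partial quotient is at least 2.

[4; 1, 3, 1, 13, 10]

Apply division with remainder until the remainder is 0:
3334 ÷ 695 → quotient 4, remainder 554
695 ÷ 554 → quotient 1, remainder 141
554 ÷ 141 → quotient 3, remainder 131
141 ÷ 131 → quotient 1, remainder 10
131 ÷ 10 → quotient 13, remainder 1
10 ÷ 1 → quotient 10, remainder 0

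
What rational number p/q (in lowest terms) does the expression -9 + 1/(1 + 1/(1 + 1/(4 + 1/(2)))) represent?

Start with 2.
4 + 1/(2/1) = 4 + 1/2 = 9/2
1 + 1/(9/2) = 1 + 2/9 = 11/9
1 + 1/(11/9) = 1 + 9/11 = 20/11
-9 + 1/(20/11) = -9 + 11/20 = -169/20

-169/20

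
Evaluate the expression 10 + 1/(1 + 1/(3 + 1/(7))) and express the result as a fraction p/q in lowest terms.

Start with 7.
3 + 1/(7/1) = 3 + 1/7 = 22/7
1 + 1/(22/7) = 1 + 7/22 = 29/22
10 + 1/(29/22) = 10 + 22/29 = 312/29

312/29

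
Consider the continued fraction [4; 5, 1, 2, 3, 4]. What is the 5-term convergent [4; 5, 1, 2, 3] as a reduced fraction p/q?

Work from the innermost term outward:
Start with 3.
2 + 1/(3/1) = 2 + 1/3 = 7/3
1 + 1/(7/3) = 1 + 3/7 = 10/7
5 + 1/(10/7) = 5 + 7/10 = 57/10
4 + 1/(57/10) = 4 + 10/57 = 238/57

238/57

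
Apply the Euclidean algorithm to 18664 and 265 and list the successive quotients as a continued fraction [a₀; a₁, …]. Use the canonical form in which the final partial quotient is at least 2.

Repeatedly divide and take the remainder:
⌊18664/265⌋ = 70, remainder 114
⌊265/114⌋ = 2, remainder 37
⌊114/37⌋ = 3, remainder 3
⌊37/3⌋ = 12, remainder 1
⌊3/1⌋ = 3, remainder 0

[70; 2, 3, 12, 3]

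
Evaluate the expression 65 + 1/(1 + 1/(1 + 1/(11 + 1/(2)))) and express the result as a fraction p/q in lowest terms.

3145/48

Compute successive convergents:
a_0 = 65: 65/1
a_1 = 1: 66/1
a_2 = 1: 131/2
a_3 = 11: 1507/23
a_4 = 2: 3145/48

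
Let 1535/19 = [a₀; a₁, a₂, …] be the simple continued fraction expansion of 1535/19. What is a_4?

⌊1535/19⌋ = 80, remainder 15
⌊19/15⌋ = 1, remainder 4
⌊15/4⌋ = 3, remainder 3
⌊4/3⌋ = 1, remainder 1
⌊3/1⌋ = 3, remainder 0

3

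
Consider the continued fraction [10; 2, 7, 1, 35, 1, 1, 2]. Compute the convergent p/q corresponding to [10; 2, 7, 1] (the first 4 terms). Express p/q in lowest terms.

Start with 1.
7 + 1/(1/1) = 7 + 1/1 = 8/1
2 + 1/(8/1) = 2 + 1/8 = 17/8
10 + 1/(17/8) = 10 + 8/17 = 178/17

178/17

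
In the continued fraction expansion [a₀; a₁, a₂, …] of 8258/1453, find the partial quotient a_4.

8258 ÷ 1453 → quotient 5, remainder 993
1453 ÷ 993 → quotient 1, remainder 460
993 ÷ 460 → quotient 2, remainder 73
460 ÷ 73 → quotient 6, remainder 22
73 ÷ 22 → quotient 3, remainder 7

3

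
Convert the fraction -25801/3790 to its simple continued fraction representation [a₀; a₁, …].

Run the Euclidean algorithm, recording each quotient:
-25801 = -7·3790 + 729, so a_0 = -7
3790 = 5·729 + 145, so a_1 = 5
729 = 5·145 + 4, so a_2 = 5
145 = 36·4 + 1, so a_3 = 36
4 = 4·1 + 0, so a_4 = 4

[-7; 5, 5, 36, 4]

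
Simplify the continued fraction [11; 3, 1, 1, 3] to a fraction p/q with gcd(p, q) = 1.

Start with 3.
1 + 1/(3/1) = 1 + 1/3 = 4/3
1 + 1/(4/3) = 1 + 3/4 = 7/4
3 + 1/(7/4) = 3 + 4/7 = 25/7
11 + 1/(25/7) = 11 + 7/25 = 282/25

282/25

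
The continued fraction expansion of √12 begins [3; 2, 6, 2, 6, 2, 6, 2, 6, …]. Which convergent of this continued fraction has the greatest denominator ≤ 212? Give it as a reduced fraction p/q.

627/181

a_0 = 3: 3/1  (≤ bound)
a_1 = 2: 7/2  (≤ bound)
a_2 = 6: 45/13  (≤ bound)
a_3 = 2: 97/28  (≤ bound)
a_4 = 6: 627/181  (≤ bound)
a_5 = 2: 1351/390  (> 212, stop)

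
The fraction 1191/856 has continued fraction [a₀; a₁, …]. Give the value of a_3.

1

1191 = 1·856 + 335, so a_0 = 1
856 = 2·335 + 186, so a_1 = 2
335 = 1·186 + 149, so a_2 = 1
186 = 1·149 + 37, so a_3 = 1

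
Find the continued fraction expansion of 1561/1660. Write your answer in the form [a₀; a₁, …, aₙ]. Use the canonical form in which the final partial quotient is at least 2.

Repeatedly divide and take the remainder:
⌊1561/1660⌋ = 0, remainder 1561
⌊1660/1561⌋ = 1, remainder 99
⌊1561/99⌋ = 15, remainder 76
⌊99/76⌋ = 1, remainder 23
⌊76/23⌋ = 3, remainder 7
⌊23/7⌋ = 3, remainder 2
⌊7/2⌋ = 3, remainder 1
⌊2/1⌋ = 2, remainder 0

[0; 1, 15, 1, 3, 3, 3, 2]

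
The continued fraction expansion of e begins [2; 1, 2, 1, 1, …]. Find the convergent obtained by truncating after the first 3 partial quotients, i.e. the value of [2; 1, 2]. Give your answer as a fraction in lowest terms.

a_0 = 2: 2/1
a_1 = 1: 3/1
a_2 = 2: 8/3

8/3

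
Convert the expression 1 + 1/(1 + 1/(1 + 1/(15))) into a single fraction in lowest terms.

Start with 15.
1 + 1/(15/1) = 1 + 1/15 = 16/15
1 + 1/(16/15) = 1 + 15/16 = 31/16
1 + 1/(31/16) = 1 + 16/31 = 47/31

47/31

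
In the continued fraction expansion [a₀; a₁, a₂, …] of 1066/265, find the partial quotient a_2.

1066 = 4·265 + 6, so a_0 = 4
265 = 44·6 + 1, so a_1 = 44
6 = 6·1 + 0, so a_2 = 6

6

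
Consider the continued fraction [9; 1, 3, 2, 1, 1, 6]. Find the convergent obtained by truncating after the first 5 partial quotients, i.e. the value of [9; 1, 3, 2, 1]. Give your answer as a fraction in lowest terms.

127/13

Start with 1.
2 + 1/(1/1) = 2 + 1/1 = 3/1
3 + 1/(3/1) = 3 + 1/3 = 10/3
1 + 1/(10/3) = 1 + 3/10 = 13/10
9 + 1/(13/10) = 9 + 10/13 = 127/13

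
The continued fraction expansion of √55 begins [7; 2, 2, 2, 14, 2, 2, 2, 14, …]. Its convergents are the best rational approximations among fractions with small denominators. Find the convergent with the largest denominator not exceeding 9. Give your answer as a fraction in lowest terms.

37/5

a_0 = 7: 7/1  (≤ bound)
a_1 = 2: 15/2  (≤ bound)
a_2 = 2: 37/5  (≤ bound)
a_3 = 2: 89/12  (> 9, stop)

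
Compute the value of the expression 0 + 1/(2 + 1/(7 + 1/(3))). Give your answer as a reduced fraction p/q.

a_0 = 0: 0/1
a_1 = 2: 1/2
a_2 = 7: 7/15
a_3 = 3: 22/47

22/47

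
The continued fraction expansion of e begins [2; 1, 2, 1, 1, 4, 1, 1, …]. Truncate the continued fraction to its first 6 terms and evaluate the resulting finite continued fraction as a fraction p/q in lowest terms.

a_0 = 2: 2/1
a_1 = 1: 3/1
a_2 = 2: 8/3
a_3 = 1: 11/4
a_4 = 1: 19/7
a_5 = 4: 87/32

87/32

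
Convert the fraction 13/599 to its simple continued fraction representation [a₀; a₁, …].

Apply division with remainder until the remainder is 0:
⌊13/599⌋ = 0, remainder 13
⌊599/13⌋ = 46, remainder 1
⌊13/1⌋ = 13, remainder 0

[0; 46, 13]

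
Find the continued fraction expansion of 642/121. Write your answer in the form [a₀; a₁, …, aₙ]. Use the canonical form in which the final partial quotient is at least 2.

[5; 3, 3, 1, 2, 3]

Repeatedly divide and take the remainder:
⌊642/121⌋ = 5, remainder 37
⌊121/37⌋ = 3, remainder 10
⌊37/10⌋ = 3, remainder 7
⌊10/7⌋ = 1, remainder 3
⌊7/3⌋ = 2, remainder 1
⌊3/1⌋ = 3, remainder 0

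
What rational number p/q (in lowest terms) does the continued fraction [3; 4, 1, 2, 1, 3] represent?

228/71

Start with 3.
1 + 1/(3/1) = 1 + 1/3 = 4/3
2 + 1/(4/3) = 2 + 3/4 = 11/4
1 + 1/(11/4) = 1 + 4/11 = 15/11
4 + 1/(15/11) = 4 + 11/15 = 71/15
3 + 1/(71/15) = 3 + 15/71 = 228/71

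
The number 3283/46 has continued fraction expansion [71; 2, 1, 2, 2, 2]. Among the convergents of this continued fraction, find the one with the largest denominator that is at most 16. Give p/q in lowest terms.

List convergents until the denominator exceeds the bound:
a_0 = 71: 71/1  (≤ bound)
a_1 = 2: 143/2  (≤ bound)
a_2 = 1: 214/3  (≤ bound)
a_3 = 2: 571/8  (≤ bound)
a_4 = 2: 1356/19  (> 16, stop)

571/8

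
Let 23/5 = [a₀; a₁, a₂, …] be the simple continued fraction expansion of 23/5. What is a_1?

1

⌊23/5⌋ = 4, remainder 3
⌊5/3⌋ = 1, remainder 2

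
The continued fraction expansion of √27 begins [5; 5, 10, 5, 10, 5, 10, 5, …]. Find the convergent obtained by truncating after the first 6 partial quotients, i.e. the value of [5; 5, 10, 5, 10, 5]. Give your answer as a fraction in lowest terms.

70226/13515

Start with 5.
10 + 1/(5/1) = 10 + 1/5 = 51/5
5 + 1/(51/5) = 5 + 5/51 = 260/51
10 + 1/(260/51) = 10 + 51/260 = 2651/260
5 + 1/(2651/260) = 5 + 260/2651 = 13515/2651
5 + 1/(13515/2651) = 5 + 2651/13515 = 70226/13515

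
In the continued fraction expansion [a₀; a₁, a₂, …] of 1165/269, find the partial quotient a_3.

Run the Euclidean algorithm, recording each quotient:
1165 = 4·269 + 89, so a_0 = 4
269 = 3·89 + 2, so a_1 = 3
89 = 44·2 + 1, so a_2 = 44
2 = 2·1 + 0, so a_3 = 2

2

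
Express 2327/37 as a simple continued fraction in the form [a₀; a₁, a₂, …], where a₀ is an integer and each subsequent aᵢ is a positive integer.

2327 ÷ 37 → quotient 62, remainder 33
37 ÷ 33 → quotient 1, remainder 4
33 ÷ 4 → quotient 8, remainder 1
4 ÷ 1 → quotient 4, remainder 0

[62; 1, 8, 4]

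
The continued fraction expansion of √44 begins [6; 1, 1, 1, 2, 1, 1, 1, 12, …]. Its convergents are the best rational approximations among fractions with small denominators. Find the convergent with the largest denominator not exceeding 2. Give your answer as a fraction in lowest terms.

a_0 = 6: 6/1  (≤ bound)
a_1 = 1: 7/1  (≤ bound)
a_2 = 1: 13/2  (≤ bound)
a_3 = 1: 20/3  (> 2, stop)

13/2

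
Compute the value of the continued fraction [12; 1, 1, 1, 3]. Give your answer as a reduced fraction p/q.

139/11

Work from the innermost term outward:
Start with 3.
1 + 1/(3/1) = 1 + 1/3 = 4/3
1 + 1/(4/3) = 1 + 3/4 = 7/4
1 + 1/(7/4) = 1 + 4/7 = 11/7
12 + 1/(11/7) = 12 + 7/11 = 139/11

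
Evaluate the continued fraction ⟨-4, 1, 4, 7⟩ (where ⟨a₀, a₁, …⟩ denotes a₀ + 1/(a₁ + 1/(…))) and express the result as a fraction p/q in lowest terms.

a_0 = -4: -4/1
a_1 = 1: -3/1
a_2 = 4: -16/5
a_3 = 7: -115/36

-115/36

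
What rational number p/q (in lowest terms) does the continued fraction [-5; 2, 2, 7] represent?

-170/37

Collapse the nested fraction from the inside out:
Start with 7.
2 + 1/(7/1) = 2 + 1/7 = 15/7
2 + 1/(15/7) = 2 + 7/15 = 37/15
-5 + 1/(37/15) = -5 + 15/37 = -170/37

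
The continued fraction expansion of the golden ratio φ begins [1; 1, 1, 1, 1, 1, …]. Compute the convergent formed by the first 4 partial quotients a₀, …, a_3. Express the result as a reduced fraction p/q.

Start with 1.
1 + 1/(1/1) = 1 + 1/1 = 2/1
1 + 1/(2/1) = 1 + 1/2 = 3/2
1 + 1/(3/2) = 1 + 2/3 = 5/3

5/3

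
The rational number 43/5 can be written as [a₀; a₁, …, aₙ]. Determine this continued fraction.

Run the Euclidean algorithm, recording each quotient:
43 = 8·5 + 3, so a_0 = 8
5 = 1·3 + 2, so a_1 = 1
3 = 1·2 + 1, so a_2 = 1
2 = 2·1 + 0, so a_3 = 2

[8; 1, 1, 2]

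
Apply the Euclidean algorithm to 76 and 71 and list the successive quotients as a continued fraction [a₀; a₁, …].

[1; 14, 5]

76 = 1·71 + 5, so a_0 = 1
71 = 14·5 + 1, so a_1 = 14
5 = 5·1 + 0, so a_2 = 5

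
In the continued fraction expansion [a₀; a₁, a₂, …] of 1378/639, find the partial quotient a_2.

⌊1378/639⌋ = 2, remainder 100
⌊639/100⌋ = 6, remainder 39
⌊100/39⌋ = 2, remainder 22

2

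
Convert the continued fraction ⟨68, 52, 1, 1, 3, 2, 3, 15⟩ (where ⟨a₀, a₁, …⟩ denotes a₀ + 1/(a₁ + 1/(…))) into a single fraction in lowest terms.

Build up convergents one term at a time:
a_0 = 68: 68/1
a_1 = 52: 3537/52
a_2 = 1: 3605/53
a_3 = 1: 7142/105
a_4 = 3: 25031/368
a_5 = 2: 57204/841
a_6 = 3: 196643/2891
a_7 = 15: 3006849/44206

3006849/44206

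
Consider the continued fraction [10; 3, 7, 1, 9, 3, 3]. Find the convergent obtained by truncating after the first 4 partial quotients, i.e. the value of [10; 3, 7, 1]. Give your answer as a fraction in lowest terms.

Build up convergents one term at a time:
a_0 = 10: 10/1
a_1 = 3: 31/3
a_2 = 7: 227/22
a_3 = 1: 258/25

258/25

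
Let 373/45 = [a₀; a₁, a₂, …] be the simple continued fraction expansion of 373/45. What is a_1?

3

⌊373/45⌋ = 8, remainder 13
⌊45/13⌋ = 3, remainder 6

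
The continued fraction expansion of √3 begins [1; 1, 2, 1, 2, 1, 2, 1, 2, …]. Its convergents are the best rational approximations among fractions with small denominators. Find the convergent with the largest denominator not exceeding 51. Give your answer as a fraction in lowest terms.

List convergents until the denominator exceeds the bound:
a_0 = 1: 1/1  (≤ bound)
a_1 = 1: 2/1  (≤ bound)
a_2 = 2: 5/3  (≤ bound)
a_3 = 1: 7/4  (≤ bound)
a_4 = 2: 19/11  (≤ bound)
a_5 = 1: 26/15  (≤ bound)
a_6 = 2: 71/41  (≤ bound)
a_7 = 1: 97/56  (> 51, stop)

71/41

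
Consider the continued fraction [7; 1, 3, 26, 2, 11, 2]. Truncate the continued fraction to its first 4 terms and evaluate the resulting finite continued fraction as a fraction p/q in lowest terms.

814/105

Use the convergent recurrence hₖ = aₖ·hₖ₋₁ + hₖ₋₂ (and likewise for the denominators kₖ):
a_0 = 7: 7/1
a_1 = 1: 8/1
a_2 = 3: 31/4
a_3 = 26: 814/105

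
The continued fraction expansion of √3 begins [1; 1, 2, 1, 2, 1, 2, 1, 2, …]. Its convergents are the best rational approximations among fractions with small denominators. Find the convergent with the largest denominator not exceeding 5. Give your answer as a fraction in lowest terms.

a_0 = 1: 1/1  (≤ bound)
a_1 = 1: 2/1  (≤ bound)
a_2 = 2: 5/3  (≤ bound)
a_3 = 1: 7/4  (≤ bound)
a_4 = 2: 19/11  (> 5, stop)

7/4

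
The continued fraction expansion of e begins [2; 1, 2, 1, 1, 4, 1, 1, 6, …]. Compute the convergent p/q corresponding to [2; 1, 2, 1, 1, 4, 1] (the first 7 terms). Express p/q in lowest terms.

a_0 = 2: 2/1
a_1 = 1: 3/1
a_2 = 2: 8/3
a_3 = 1: 11/4
a_4 = 1: 19/7
a_5 = 4: 87/32
a_6 = 1: 106/39

106/39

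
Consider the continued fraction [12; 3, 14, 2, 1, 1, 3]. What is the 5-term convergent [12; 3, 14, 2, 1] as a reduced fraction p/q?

1627/132

Compute successive convergents:
a_0 = 12: 12/1
a_1 = 3: 37/3
a_2 = 14: 530/43
a_3 = 2: 1097/89
a_4 = 1: 1627/132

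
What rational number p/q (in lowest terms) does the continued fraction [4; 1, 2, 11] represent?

a_0 = 4: 4/1
a_1 = 1: 5/1
a_2 = 2: 14/3
a_3 = 11: 159/34

159/34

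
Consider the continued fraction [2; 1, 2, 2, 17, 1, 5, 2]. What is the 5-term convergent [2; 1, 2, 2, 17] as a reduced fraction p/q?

331/122

Collapse the nested fraction from the inside out:
Start with 17.
2 + 1/(17/1) = 2 + 1/17 = 35/17
2 + 1/(35/17) = 2 + 17/35 = 87/35
1 + 1/(87/35) = 1 + 35/87 = 122/87
2 + 1/(122/87) = 2 + 87/122 = 331/122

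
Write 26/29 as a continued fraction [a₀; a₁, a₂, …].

26 = 0·29 + 26, so a_0 = 0
29 = 1·26 + 3, so a_1 = 1
26 = 8·3 + 2, so a_2 = 8
3 = 1·2 + 1, so a_3 = 1
2 = 2·1 + 0, so a_4 = 2

[0; 1, 8, 1, 2]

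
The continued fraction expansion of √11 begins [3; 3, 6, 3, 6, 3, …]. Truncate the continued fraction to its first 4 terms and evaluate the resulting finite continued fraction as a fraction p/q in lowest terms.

Build up convergents one term at a time:
a_0 = 3: 3/1
a_1 = 3: 10/3
a_2 = 6: 63/19
a_3 = 3: 199/60

199/60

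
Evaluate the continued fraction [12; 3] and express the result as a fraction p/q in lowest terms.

37/3

a_0 = 12: 12/1
a_1 = 3: 37/3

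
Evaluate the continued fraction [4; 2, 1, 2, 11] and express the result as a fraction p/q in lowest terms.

a_0 = 4: 4/1
a_1 = 2: 9/2
a_2 = 1: 13/3
a_3 = 2: 35/8
a_4 = 11: 398/91

398/91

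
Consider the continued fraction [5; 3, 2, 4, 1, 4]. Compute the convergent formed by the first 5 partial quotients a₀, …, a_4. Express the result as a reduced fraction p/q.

a_0 = 5: 5/1
a_1 = 3: 16/3
a_2 = 2: 37/7
a_3 = 4: 164/31
a_4 = 1: 201/38

201/38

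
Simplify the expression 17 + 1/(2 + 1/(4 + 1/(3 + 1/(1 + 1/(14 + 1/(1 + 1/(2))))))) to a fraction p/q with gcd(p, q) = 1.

30690/1759

Work from the innermost term outward:
Start with 2.
1 + 1/(2/1) = 1 + 1/2 = 3/2
14 + 1/(3/2) = 14 + 2/3 = 44/3
1 + 1/(44/3) = 1 + 3/44 = 47/44
3 + 1/(47/44) = 3 + 44/47 = 185/47
4 + 1/(185/47) = 4 + 47/185 = 787/185
2 + 1/(787/185) = 2 + 185/787 = 1759/787
17 + 1/(1759/787) = 17 + 787/1759 = 30690/1759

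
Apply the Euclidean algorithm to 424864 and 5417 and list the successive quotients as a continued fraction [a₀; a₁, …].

⌊424864/5417⌋ = 78, remainder 2338
⌊5417/2338⌋ = 2, remainder 741
⌊2338/741⌋ = 3, remainder 115
⌊741/115⌋ = 6, remainder 51
⌊115/51⌋ = 2, remainder 13
⌊51/13⌋ = 3, remainder 12
⌊13/12⌋ = 1, remainder 1
⌊12/1⌋ = 12, remainder 0

[78; 2, 3, 6, 2, 3, 1, 12]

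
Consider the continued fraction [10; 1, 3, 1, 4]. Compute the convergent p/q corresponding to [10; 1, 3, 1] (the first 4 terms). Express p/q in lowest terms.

54/5

Compute successive convergents:
a_0 = 10: 10/1
a_1 = 1: 11/1
a_2 = 3: 43/4
a_3 = 1: 54/5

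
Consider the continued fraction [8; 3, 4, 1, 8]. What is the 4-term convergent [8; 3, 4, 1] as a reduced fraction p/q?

Collapse the nested fraction from the inside out:
Start with 1.
4 + 1/(1/1) = 4 + 1/1 = 5/1
3 + 1/(5/1) = 3 + 1/5 = 16/5
8 + 1/(16/5) = 8 + 5/16 = 133/16

133/16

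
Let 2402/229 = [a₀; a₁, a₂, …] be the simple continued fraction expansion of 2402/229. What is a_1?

2

Run the Euclidean algorithm, recording each quotient:
⌊2402/229⌋ = 10, remainder 112
⌊229/112⌋ = 2, remainder 5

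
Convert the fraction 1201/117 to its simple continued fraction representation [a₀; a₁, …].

Run the Euclidean algorithm, recording each quotient:
⌊1201/117⌋ = 10, remainder 31
⌊117/31⌋ = 3, remainder 24
⌊31/24⌋ = 1, remainder 7
⌊24/7⌋ = 3, remainder 3
⌊7/3⌋ = 2, remainder 1
⌊3/1⌋ = 3, remainder 0

[10; 3, 1, 3, 2, 3]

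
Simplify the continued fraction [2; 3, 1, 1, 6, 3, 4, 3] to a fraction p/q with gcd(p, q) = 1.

4618/2023

Use the convergent recurrence hₖ = aₖ·hₖ₋₁ + hₖ₋₂ (and likewise for the denominators kₖ):
a_0 = 2: 2/1
a_1 = 3: 7/3
a_2 = 1: 9/4
a_3 = 1: 16/7
a_4 = 6: 105/46
a_5 = 3: 331/145
a_6 = 4: 1429/626
a_7 = 3: 4618/2023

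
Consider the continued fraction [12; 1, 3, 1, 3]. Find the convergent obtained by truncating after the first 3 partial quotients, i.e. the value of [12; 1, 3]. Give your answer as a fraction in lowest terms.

51/4

Build up convergents one term at a time:
a_0 = 12: 12/1
a_1 = 1: 13/1
a_2 = 3: 51/4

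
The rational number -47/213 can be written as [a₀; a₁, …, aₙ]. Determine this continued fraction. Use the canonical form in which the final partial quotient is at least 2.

[-1; 1, 3, 1, 1, 7, 3]

-47 = -1·213 + 166, so a_0 = -1
213 = 1·166 + 47, so a_1 = 1
166 = 3·47 + 25, so a_2 = 3
47 = 1·25 + 22, so a_3 = 1
25 = 1·22 + 3, so a_4 = 1
22 = 7·3 + 1, so a_5 = 7
3 = 3·1 + 0, so a_6 = 3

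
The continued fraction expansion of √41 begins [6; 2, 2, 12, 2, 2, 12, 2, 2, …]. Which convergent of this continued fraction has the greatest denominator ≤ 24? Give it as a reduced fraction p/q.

32/5

List convergents until the denominator exceeds the bound:
a_0 = 6: 6/1  (≤ bound)
a_1 = 2: 13/2  (≤ bound)
a_2 = 2: 32/5  (≤ bound)
a_3 = 12: 397/62  (> 24, stop)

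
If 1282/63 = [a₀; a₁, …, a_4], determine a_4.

Run the Euclidean algorithm, recording each quotient:
1282 = 20·63 + 22, so a_0 = 20
63 = 2·22 + 19, so a_1 = 2
22 = 1·19 + 3, so a_2 = 1
19 = 6·3 + 1, so a_3 = 6
3 = 3·1 + 0, so a_4 = 3

3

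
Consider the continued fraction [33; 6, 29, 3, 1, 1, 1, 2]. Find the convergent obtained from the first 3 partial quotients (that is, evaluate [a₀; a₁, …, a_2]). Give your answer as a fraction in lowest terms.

5804/175

a_0 = 33: 33/1
a_1 = 6: 199/6
a_2 = 29: 5804/175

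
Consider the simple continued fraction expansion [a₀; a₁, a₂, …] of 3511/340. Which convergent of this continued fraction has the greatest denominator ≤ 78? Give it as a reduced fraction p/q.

List convergents until the denominator exceeds the bound:
a_0 = 10: 10/1  (≤ bound)
a_1 = 3: 31/3  (≤ bound)
a_2 = 15: 475/46  (≤ bound)
a_3 = 1: 506/49  (≤ bound)
a_4 = 6: 3511/340  (> 78, stop)

506/49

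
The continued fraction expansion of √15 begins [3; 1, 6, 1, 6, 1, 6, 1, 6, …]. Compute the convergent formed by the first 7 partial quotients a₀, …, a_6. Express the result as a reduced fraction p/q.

1677/433

Start with 6.
1 + 1/(6/1) = 1 + 1/6 = 7/6
6 + 1/(7/6) = 6 + 6/7 = 48/7
1 + 1/(48/7) = 1 + 7/48 = 55/48
6 + 1/(55/48) = 6 + 48/55 = 378/55
1 + 1/(378/55) = 1 + 55/378 = 433/378
3 + 1/(433/378) = 3 + 378/433 = 1677/433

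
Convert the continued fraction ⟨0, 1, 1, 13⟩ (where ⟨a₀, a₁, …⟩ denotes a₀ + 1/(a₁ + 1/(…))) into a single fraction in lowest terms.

14/27

Compute successive convergents:
a_0 = 0: 0/1
a_1 = 1: 1/1
a_2 = 1: 1/2
a_3 = 13: 14/27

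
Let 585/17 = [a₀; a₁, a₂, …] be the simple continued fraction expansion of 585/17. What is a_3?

3

585 = 34·17 + 7, so a_0 = 34
17 = 2·7 + 3, so a_1 = 2
7 = 2·3 + 1, so a_2 = 2
3 = 3·1 + 0, so a_3 = 3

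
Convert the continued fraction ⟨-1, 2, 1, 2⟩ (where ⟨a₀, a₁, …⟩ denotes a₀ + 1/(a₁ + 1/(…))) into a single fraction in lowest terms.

a_0 = -1: -1/1
a_1 = 2: -1/2
a_2 = 1: -2/3
a_3 = 2: -5/8

-5/8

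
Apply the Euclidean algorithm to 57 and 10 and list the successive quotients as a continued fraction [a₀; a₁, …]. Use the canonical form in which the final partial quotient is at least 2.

57 ÷ 10 → quotient 5, remainder 7
10 ÷ 7 → quotient 1, remainder 3
7 ÷ 3 → quotient 2, remainder 1
3 ÷ 1 → quotient 3, remainder 0

[5; 1, 2, 3]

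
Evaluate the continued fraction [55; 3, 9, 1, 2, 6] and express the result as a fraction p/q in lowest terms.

31589/571

Work from the innermost term outward:
Start with 6.
2 + 1/(6/1) = 2 + 1/6 = 13/6
1 + 1/(13/6) = 1 + 6/13 = 19/13
9 + 1/(19/13) = 9 + 13/19 = 184/19
3 + 1/(184/19) = 3 + 19/184 = 571/184
55 + 1/(571/184) = 55 + 184/571 = 31589/571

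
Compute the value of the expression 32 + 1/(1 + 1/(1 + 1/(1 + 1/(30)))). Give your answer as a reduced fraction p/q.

3005/92

Use the convergent recurrence hₖ = aₖ·hₖ₋₁ + hₖ₋₂ (and likewise for the denominators kₖ):
a_0 = 32: 32/1
a_1 = 1: 33/1
a_2 = 1: 65/2
a_3 = 1: 98/3
a_4 = 30: 3005/92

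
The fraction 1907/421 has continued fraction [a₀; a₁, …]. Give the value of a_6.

1907 = 4·421 + 223, so a_0 = 4
421 = 1·223 + 198, so a_1 = 1
223 = 1·198 + 25, so a_2 = 1
198 = 7·25 + 23, so a_3 = 7
25 = 1·23 + 2, so a_4 = 1
23 = 11·2 + 1, so a_5 = 11
2 = 2·1 + 0, so a_6 = 2

2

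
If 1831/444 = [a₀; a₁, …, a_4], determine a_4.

⌊1831/444⌋ = 4, remainder 55
⌊444/55⌋ = 8, remainder 4
⌊55/4⌋ = 13, remainder 3
⌊4/3⌋ = 1, remainder 1
⌊3/1⌋ = 3, remainder 0

3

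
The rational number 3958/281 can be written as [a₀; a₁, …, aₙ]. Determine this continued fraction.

3958 = 14·281 + 24, so a_0 = 14
281 = 11·24 + 17, so a_1 = 11
24 = 1·17 + 7, so a_2 = 1
17 = 2·7 + 3, so a_3 = 2
7 = 2·3 + 1, so a_4 = 2
3 = 3·1 + 0, so a_5 = 3

[14; 11, 1, 2, 2, 3]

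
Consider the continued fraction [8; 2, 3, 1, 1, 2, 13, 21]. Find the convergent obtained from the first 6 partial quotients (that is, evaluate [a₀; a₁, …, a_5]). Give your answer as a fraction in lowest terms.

Build up convergents one term at a time:
a_0 = 8: 8/1
a_1 = 2: 17/2
a_2 = 3: 59/7
a_3 = 1: 76/9
a_4 = 1: 135/16
a_5 = 2: 346/41

346/41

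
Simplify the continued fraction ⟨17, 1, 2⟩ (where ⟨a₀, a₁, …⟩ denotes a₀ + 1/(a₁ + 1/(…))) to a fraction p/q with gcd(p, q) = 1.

53/3

Collapse the nested fraction from the inside out:
Start with 2.
1 + 1/(2/1) = 1 + 1/2 = 3/2
17 + 1/(3/2) = 17 + 2/3 = 53/3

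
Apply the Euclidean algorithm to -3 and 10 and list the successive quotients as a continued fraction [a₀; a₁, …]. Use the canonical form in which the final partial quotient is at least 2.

-3 ÷ 10 → quotient -1, remainder 7
10 ÷ 7 → quotient 1, remainder 3
7 ÷ 3 → quotient 2, remainder 1
3 ÷ 1 → quotient 3, remainder 0

[-1; 1, 2, 3]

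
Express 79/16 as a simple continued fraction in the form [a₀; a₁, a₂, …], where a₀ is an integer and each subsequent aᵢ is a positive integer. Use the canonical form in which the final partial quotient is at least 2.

[4; 1, 15]

Apply division with remainder until the remainder is 0:
79 ÷ 16 → quotient 4, remainder 15
16 ÷ 15 → quotient 1, remainder 1
15 ÷ 1 → quotient 15, remainder 0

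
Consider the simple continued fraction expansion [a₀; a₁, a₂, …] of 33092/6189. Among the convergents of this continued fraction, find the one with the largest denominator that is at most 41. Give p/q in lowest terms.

List convergents until the denominator exceeds the bound:
a_0 = 5: 5/1  (≤ bound)
a_1 = 2: 11/2  (≤ bound)
a_2 = 1: 16/3  (≤ bound)
a_3 = 7: 123/23  (≤ bound)
a_4 = 1: 139/26  (≤ bound)
a_5 = 1: 262/49  (> 41, stop)

139/26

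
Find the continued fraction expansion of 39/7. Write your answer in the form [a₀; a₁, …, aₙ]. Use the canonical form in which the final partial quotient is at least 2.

[5; 1, 1, 3]

Repeatedly divide and take the remainder:
39 ÷ 7 → quotient 5, remainder 4
7 ÷ 4 → quotient 1, remainder 3
4 ÷ 3 → quotient 1, remainder 1
3 ÷ 1 → quotient 3, remainder 0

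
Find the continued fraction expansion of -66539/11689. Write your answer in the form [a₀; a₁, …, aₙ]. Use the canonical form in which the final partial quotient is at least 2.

-66539 ÷ 11689 → quotient -6, remainder 3595
11689 ÷ 3595 → quotient 3, remainder 904
3595 ÷ 904 → quotient 3, remainder 883
904 ÷ 883 → quotient 1, remainder 21
883 ÷ 21 → quotient 42, remainder 1
21 ÷ 1 → quotient 21, remainder 0

[-6; 3, 3, 1, 42, 21]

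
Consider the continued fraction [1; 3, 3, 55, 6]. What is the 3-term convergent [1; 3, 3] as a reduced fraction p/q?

Use the convergent recurrence hₖ = aₖ·hₖ₋₁ + hₖ₋₂ (and likewise for the denominators kₖ):
a_0 = 1: 1/1
a_1 = 3: 4/3
a_2 = 3: 13/10

13/10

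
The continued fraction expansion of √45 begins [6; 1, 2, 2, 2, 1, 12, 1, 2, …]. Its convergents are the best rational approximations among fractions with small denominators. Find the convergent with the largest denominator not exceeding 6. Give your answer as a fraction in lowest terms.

20/3

a_0 = 6: 6/1  (≤ bound)
a_1 = 1: 7/1  (≤ bound)
a_2 = 2: 20/3  (≤ bound)
a_3 = 2: 47/7  (> 6, stop)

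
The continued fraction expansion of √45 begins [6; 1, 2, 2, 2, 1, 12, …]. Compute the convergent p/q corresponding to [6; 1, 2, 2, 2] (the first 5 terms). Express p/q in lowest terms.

114/17

Collapse the nested fraction from the inside out:
Start with 2.
2 + 1/(2/1) = 2 + 1/2 = 5/2
2 + 1/(5/2) = 2 + 2/5 = 12/5
1 + 1/(12/5) = 1 + 5/12 = 17/12
6 + 1/(17/12) = 6 + 12/17 = 114/17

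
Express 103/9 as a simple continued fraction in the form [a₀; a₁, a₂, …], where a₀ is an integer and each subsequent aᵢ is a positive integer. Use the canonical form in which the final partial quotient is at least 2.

[11; 2, 4]

103 = 11·9 + 4, so a_0 = 11
9 = 2·4 + 1, so a_1 = 2
4 = 4·1 + 0, so a_2 = 4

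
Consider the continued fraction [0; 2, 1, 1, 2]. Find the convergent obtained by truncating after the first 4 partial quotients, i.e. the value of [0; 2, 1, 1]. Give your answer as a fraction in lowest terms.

2/5

Compute successive convergents:
a_0 = 0: 0/1
a_1 = 2: 1/2
a_2 = 1: 1/3
a_3 = 1: 2/5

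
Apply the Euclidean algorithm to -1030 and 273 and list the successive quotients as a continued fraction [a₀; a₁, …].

[-4; 4, 2, 2, 12]

-1030 ÷ 273 → quotient -4, remainder 62
273 ÷ 62 → quotient 4, remainder 25
62 ÷ 25 → quotient 2, remainder 12
25 ÷ 12 → quotient 2, remainder 1
12 ÷ 1 → quotient 12, remainder 0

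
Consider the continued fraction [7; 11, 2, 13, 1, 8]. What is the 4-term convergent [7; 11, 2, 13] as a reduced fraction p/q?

Start with 13.
2 + 1/(13/1) = 2 + 1/13 = 27/13
11 + 1/(27/13) = 11 + 13/27 = 310/27
7 + 1/(310/27) = 7 + 27/310 = 2197/310

2197/310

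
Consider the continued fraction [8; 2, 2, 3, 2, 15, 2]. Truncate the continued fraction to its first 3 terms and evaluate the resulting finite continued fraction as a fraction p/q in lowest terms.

a_0 = 8: 8/1
a_1 = 2: 17/2
a_2 = 2: 42/5

42/5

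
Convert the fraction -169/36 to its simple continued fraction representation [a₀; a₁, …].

-169 = -5·36 + 11, so a_0 = -5
36 = 3·11 + 3, so a_1 = 3
11 = 3·3 + 2, so a_2 = 3
3 = 1·2 + 1, so a_3 = 1
2 = 2·1 + 0, so a_4 = 2

[-5; 3, 3, 1, 2]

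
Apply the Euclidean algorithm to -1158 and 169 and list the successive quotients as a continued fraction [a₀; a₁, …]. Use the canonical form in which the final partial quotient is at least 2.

[-7; 6, 1, 3, 6]

-1158 = -7·169 + 25, so a_0 = -7
169 = 6·25 + 19, so a_1 = 6
25 = 1·19 + 6, so a_2 = 1
19 = 3·6 + 1, so a_3 = 3
6 = 6·1 + 0, so a_4 = 6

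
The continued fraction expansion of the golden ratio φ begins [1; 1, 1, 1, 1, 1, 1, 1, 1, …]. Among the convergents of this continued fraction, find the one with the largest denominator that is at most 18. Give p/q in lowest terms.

21/13

List convergents until the denominator exceeds the bound:
a_0 = 1: 1/1  (≤ bound)
a_1 = 1: 2/1  (≤ bound)
a_2 = 1: 3/2  (≤ bound)
a_3 = 1: 5/3  (≤ bound)
a_4 = 1: 8/5  (≤ bound)
a_5 = 1: 13/8  (≤ bound)
a_6 = 1: 21/13  (≤ bound)
a_7 = 1: 34/21  (> 18, stop)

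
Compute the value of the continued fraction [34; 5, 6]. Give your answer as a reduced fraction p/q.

a_0 = 34: 34/1
a_1 = 5: 171/5
a_2 = 6: 1060/31

1060/31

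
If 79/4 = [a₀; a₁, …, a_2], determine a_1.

1

Repeatedly divide and take the remainder:
⌊79/4⌋ = 19, remainder 3
⌊4/3⌋ = 1, remainder 1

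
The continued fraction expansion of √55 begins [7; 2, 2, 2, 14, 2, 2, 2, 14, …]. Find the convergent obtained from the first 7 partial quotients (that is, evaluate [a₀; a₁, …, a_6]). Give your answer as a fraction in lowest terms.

Use the convergent recurrence hₖ = aₖ·hₖ₋₁ + hₖ₋₂ (and likewise for the denominators kₖ):
a_0 = 7: 7/1
a_1 = 2: 15/2
a_2 = 2: 37/5
a_3 = 2: 89/12
a_4 = 14: 1283/173
a_5 = 2: 2655/358
a_6 = 2: 6593/889

6593/889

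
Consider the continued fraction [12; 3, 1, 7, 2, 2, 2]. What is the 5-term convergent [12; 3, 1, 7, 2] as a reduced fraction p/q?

809/66

Start with 2.
7 + 1/(2/1) = 7 + 1/2 = 15/2
1 + 1/(15/2) = 1 + 2/15 = 17/15
3 + 1/(17/15) = 3 + 15/17 = 66/17
12 + 1/(66/17) = 12 + 17/66 = 809/66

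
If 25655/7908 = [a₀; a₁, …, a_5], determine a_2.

10

⌊25655/7908⌋ = 3, remainder 1931
⌊7908/1931⌋ = 4, remainder 184
⌊1931/184⌋ = 10, remainder 91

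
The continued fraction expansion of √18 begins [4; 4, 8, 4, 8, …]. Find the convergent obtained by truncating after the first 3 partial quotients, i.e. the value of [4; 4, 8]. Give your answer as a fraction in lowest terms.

140/33

a_0 = 4: 4/1
a_1 = 4: 17/4
a_2 = 8: 140/33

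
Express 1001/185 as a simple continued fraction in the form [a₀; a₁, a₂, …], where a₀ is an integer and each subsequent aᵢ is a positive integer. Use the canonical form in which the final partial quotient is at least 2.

[5; 2, 2, 3, 3, 3]

1001 ÷ 185 → quotient 5, remainder 76
185 ÷ 76 → quotient 2, remainder 33
76 ÷ 33 → quotient 2, remainder 10
33 ÷ 10 → quotient 3, remainder 3
10 ÷ 3 → quotient 3, remainder 1
3 ÷ 1 → quotient 3, remainder 0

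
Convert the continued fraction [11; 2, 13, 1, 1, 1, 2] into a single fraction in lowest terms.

a_0 = 11: 11/1
a_1 = 2: 23/2
a_2 = 13: 310/27
a_3 = 1: 333/29
a_4 = 1: 643/56
a_5 = 1: 976/85
a_6 = 2: 2595/226

2595/226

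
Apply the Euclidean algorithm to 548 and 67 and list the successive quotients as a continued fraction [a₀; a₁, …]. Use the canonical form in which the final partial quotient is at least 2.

548 = 8·67 + 12, so a_0 = 8
67 = 5·12 + 7, so a_1 = 5
12 = 1·7 + 5, so a_2 = 1
7 = 1·5 + 2, so a_3 = 1
5 = 2·2 + 1, so a_4 = 2
2 = 2·1 + 0, so a_5 = 2

[8; 5, 1, 1, 2, 2]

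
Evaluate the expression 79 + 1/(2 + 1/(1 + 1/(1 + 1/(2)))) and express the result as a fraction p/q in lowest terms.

1032/13

a_0 = 79: 79/1
a_1 = 2: 159/2
a_2 = 1: 238/3
a_3 = 1: 397/5
a_4 = 2: 1032/13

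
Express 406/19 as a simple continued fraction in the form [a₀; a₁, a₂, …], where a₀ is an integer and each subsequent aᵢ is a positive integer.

406 ÷ 19 → quotient 21, remainder 7
19 ÷ 7 → quotient 2, remainder 5
7 ÷ 5 → quotient 1, remainder 2
5 ÷ 2 → quotient 2, remainder 1
2 ÷ 1 → quotient 2, remainder 0

[21; 2, 1, 2, 2]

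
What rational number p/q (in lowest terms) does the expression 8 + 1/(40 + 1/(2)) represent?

650/81

Start with 2.
40 + 1/(2/1) = 40 + 1/2 = 81/2
8 + 1/(81/2) = 8 + 2/81 = 650/81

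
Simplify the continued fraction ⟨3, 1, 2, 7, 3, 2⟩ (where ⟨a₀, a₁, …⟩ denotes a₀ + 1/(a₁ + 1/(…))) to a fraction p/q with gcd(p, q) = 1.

589/160

Start with 2.
3 + 1/(2/1) = 3 + 1/2 = 7/2
7 + 1/(7/2) = 7 + 2/7 = 51/7
2 + 1/(51/7) = 2 + 7/51 = 109/51
1 + 1/(109/51) = 1 + 51/109 = 160/109
3 + 1/(160/109) = 3 + 109/160 = 589/160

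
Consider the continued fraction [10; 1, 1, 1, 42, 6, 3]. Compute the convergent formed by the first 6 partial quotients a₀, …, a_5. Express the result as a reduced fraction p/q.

Build up convergents one term at a time:
a_0 = 10: 10/1
a_1 = 1: 11/1
a_2 = 1: 21/2
a_3 = 1: 32/3
a_4 = 42: 1365/128
a_5 = 6: 8222/771

8222/771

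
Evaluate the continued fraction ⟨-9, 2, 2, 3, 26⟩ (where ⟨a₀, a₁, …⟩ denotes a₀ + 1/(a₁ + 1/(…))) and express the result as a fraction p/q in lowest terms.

Work from the innermost term outward:
Start with 26.
3 + 1/(26/1) = 3 + 1/26 = 79/26
2 + 1/(79/26) = 2 + 26/79 = 184/79
2 + 1/(184/79) = 2 + 79/184 = 447/184
-9 + 1/(447/184) = -9 + 184/447 = -3839/447

-3839/447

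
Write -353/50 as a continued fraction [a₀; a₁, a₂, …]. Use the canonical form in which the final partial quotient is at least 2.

[-8; 1, 15, 1, 2]

-353 ÷ 50 → quotient -8, remainder 47
50 ÷ 47 → quotient 1, remainder 3
47 ÷ 3 → quotient 15, remainder 2
3 ÷ 2 → quotient 1, remainder 1
2 ÷ 1 → quotient 2, remainder 0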